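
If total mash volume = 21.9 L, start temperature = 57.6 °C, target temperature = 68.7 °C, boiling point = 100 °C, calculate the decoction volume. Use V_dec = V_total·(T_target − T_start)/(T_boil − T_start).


V_dec = 21.9·(68.7 − 57.6)/(100 − 57.6)

5.7333 L


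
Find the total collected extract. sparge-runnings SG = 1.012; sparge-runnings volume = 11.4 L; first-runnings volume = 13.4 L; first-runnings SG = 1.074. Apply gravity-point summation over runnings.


total = Σ (SG_i − 1)·1000·V_i
first = (1.074 − 1)·1000·13.4 = 991.6000
sparge = (1.012 − 1)·1000·11.4 = 136.8000
total = 991.6000 + 136.8000

1128.4000 gravity·L


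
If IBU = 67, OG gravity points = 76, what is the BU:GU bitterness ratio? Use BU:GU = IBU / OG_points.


BU:GU = 67 / 76

0.8816


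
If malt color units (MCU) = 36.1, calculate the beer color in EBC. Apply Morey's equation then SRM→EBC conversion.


SRM = 1.4922·MCU^0.6859;  EBC = SRM·1.97
SRM = 1.4922·36.1^0.6859 = 17.4631
EBC = 17.4631·1.97

34.4023 EBC


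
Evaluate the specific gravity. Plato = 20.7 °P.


SG = 259/(259 − P)
SG = 259/(259 − 20.7)

1.0869


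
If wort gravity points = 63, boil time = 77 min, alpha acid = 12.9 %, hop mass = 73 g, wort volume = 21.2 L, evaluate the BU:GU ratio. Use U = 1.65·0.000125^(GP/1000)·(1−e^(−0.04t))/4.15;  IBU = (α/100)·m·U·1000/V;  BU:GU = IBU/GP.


U = 1.65·0.000125^(63/1000)·(1−e^(−0.04·77))/4.15 = 0.2153
IBU = (12.9/100)·73·0.2153·1000/21.2 = 95.6500
BU:GU = 95.6500/63

1.5183


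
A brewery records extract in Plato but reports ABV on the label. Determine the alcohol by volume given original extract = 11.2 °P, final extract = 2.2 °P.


SG = 259/(259 − P);  ABV = (OG − FG)·131.25
OG = 259/(259 − 11.2) = 1.0452
FG = 259/(259 − 2.2) = 1.0086
ABV = (1.0452 − 1.0086)·131.25

4.8078 % ABV


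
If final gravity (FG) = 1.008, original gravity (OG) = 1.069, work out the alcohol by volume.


ABV = (OG − FG) · 131.25
ABV = (1.069 − 1.008) · 131.25

8.0062 % ABV


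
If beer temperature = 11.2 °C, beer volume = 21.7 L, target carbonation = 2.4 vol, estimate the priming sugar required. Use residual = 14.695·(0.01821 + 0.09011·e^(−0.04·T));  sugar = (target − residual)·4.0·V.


residual = 14.695·(0.01821 + 0.09011·e^(−0.04·11.2)) = 1.1136
sugar = (2.4 − 1.1136)·4.0·21.7

111.6585 g


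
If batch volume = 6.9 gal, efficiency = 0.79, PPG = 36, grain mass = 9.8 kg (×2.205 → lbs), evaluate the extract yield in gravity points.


points = lbs × PPG × eff / vol
lbs = 9.8 × 2.205 = 21.6090
points = 21.6090 × 36 × 0.79 / 6.9

89.0667 points


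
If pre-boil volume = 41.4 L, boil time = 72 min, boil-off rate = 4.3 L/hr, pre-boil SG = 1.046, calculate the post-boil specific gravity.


V_post = V_pre − rate·(t/60);  SG_post = 1 + (SG_pre−1)·V_pre/V_post
V_post = 41.4 − 4.3·(72/60) = 36.2400
SG_post = 1 + (1.046 − 1)·41.4/36.2400

1.0525


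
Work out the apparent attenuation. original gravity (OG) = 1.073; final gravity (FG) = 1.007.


AA = (OG − FG)/(OG − 1) · 100
AA = (1.073 − 1.007)/(1.073 − 1) · 100

90.4110 %


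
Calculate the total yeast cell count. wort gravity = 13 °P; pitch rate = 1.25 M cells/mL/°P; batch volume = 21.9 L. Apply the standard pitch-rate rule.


cells (billions) = rate · V_L · °P
cells = 1.25 · 21.9 · 13

355.8750 billion cells


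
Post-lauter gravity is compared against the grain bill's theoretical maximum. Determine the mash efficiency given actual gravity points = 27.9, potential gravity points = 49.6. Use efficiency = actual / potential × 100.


efficiency = 27.9 / 49.6 × 100

56.2500 %


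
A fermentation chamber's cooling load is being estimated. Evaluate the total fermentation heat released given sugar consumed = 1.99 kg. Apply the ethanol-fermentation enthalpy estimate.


Q = m_sugar · 590 kJ/kg
Q = 1.99 · 590

1174.1000 kJ


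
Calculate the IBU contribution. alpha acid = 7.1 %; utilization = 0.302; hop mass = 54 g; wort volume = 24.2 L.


IBU = (α/100)·mass·U·1000 / V
IBU = (7.1/100)·54·0.302·1000 / 24.2

47.8458 IBU


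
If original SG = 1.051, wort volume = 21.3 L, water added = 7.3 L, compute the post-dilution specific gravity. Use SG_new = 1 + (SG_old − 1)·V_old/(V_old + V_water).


pts = (1.051 − 1)·1000·21.3/(21.3 + 7.3) = 37.9825
SG_new = 1 + 37.9825/1000

1.0380


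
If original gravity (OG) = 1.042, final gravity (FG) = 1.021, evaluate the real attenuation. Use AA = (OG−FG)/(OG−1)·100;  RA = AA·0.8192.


AA = (1.042 − 1.021)/(1.042 − 1)·100 = 50.0000
RA = 50.0000·0.8192

40.9600 %


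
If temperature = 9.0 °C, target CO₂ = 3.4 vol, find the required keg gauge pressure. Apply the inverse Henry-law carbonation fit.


psi = vols/(0.01821 + 0.09011·e^(−0.04·T)) − 14.695
psi = 3.4/(0.01821 + 0.09011·e^(−0.04·9.0)) − 14.695

27.2401 psi


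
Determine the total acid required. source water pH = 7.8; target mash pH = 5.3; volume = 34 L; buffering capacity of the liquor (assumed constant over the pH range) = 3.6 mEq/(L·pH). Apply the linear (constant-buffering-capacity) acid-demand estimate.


acid = buffering capacity · (pH_source − pH_target) · V
acid = 3.6 · (7.8 − 5.3) · 34

306.0000 mEq


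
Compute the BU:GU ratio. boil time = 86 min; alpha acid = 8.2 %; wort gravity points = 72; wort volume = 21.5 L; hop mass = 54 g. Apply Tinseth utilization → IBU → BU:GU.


U = 1.65·0.000125^(GP/1000)·(1−e^(−0.04t))/4.15;  IBU = (α/100)·m·U·1000/V;  BU:GU = IBU/GP
U = 1.65·0.000125^(72/1000)·(1−e^(−0.04·86))/4.15 = 0.2015
IBU = (8.2/100)·54·0.2015·1000/21.5 = 41.4982
BU:GU = 41.4982/72

0.5764


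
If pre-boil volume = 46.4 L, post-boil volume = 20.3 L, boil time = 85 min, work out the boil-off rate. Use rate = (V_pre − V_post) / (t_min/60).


rate = (46.4 − 20.3) / (85/60)

18.4235 L/hr


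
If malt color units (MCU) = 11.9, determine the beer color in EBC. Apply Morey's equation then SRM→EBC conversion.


SRM = 1.4922·MCU^0.6859;  EBC = SRM·1.97
SRM = 1.4922·11.9^0.6859 = 8.1573
EBC = 8.1573·1.97

16.0698 EBC


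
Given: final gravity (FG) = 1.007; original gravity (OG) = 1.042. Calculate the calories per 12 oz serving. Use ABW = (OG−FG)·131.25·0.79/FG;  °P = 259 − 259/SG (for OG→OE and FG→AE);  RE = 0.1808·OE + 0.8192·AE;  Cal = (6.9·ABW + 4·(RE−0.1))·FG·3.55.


ABW = (1.042 − 1.007)·131.25·0.79/1.007 = 3.6038
OE = 259 − 259/1.042 = 10.4395 °P
AE = 259 − 259/1.007 = 1.8004 °P
RE = 0.1808·10.4395 + 0.8192·1.8004 = 3.3624 °P
Cal = (6.9·3.6038 + 4·(3.3624−0.1))·1.007·3.55

135.5436 kcal


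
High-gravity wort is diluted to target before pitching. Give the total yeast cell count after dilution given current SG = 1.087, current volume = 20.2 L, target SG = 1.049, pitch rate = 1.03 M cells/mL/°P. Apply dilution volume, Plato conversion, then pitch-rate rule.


V_w = V·((SG_c−1)/(SG_t−1)−1);  °P = 259 − 259/SG_t;  cells = rate·(V+V_w)·°P
V_w = 20.2·((1.087−1)/(1.049−1)−1) = 15.6653
V_final = 20.2 + 15.6653 = 35.8653
°P = 259 − 259/1.049 = 12.0982
cells = 1.03·35.8653·12.0982

446.9224 billion cells


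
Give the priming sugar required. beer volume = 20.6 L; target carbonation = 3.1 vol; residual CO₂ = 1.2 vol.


sugar = (target − residual)·4.0·V
sugar = (3.1 − 1.2)·4.0·20.6

156.5600 g


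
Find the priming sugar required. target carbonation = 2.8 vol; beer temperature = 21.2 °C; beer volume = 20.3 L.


residual = 14.695·(0.01821 + 0.09011·e^(−0.04·T));  sugar = (target − residual)·4.0·V
residual = 14.695·(0.01821 + 0.09011·e^(−0.04·21.2)) = 0.8347
sugar = (2.8 − 0.8347)·4.0·20.3

159.5826 g


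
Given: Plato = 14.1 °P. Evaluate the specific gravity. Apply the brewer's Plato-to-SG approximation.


SG = 259/(259 − P)
SG = 259/(259 − 14.1)

1.0576


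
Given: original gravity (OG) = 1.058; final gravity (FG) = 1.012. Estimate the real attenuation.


AA = (OG−FG)/(OG−1)·100;  RA = AA·0.8192
AA = (1.058 − 1.012)/(1.058 − 1)·100 = 79.3103
RA = 79.3103·0.8192

64.9710 %


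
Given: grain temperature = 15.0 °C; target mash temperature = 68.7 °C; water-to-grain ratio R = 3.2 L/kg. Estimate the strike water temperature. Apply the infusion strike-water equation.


T_strike = (0.41/R)·(T_mash − T_grain) + T_mash
T_strike = (0.41/3.2)·(68.7 − 15.0) + 68.7

75.5803 °C


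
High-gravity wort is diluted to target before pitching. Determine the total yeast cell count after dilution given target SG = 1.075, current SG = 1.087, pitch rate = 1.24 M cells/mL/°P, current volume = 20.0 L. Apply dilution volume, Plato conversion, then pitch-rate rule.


V_w = V·((SG_c−1)/(SG_t−1)−1);  °P = 259 − 259/SG_t;  cells = rate·(V+V_w)·°P
V_w = 20.0·((1.087−1)/(1.075−1)−1) = 3.2000
V_final = 20.0 + 3.2000 = 23.2000
°P = 259 − 259/1.075 = 18.0698
cells = 1.24·23.2000·18.0698

519.8311 billion cells


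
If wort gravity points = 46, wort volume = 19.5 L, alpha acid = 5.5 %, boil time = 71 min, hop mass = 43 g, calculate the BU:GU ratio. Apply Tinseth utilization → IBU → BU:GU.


U = 1.65·0.000125^(GP/1000)·(1−e^(−0.04t))/4.15;  IBU = (α/100)·m·U·1000/V;  BU:GU = IBU/GP
U = 1.65·0.000125^(46/1000)·(1−e^(−0.04·71))/4.15 = 0.2476
IBU = (5.5/100)·43·0.2476·1000/19.5 = 30.0293
BU:GU = 30.0293/46

0.6528


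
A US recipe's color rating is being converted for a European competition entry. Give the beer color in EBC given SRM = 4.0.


EBC = SRM · 1.97
EBC = 4.0 · 1.97

7.8800 EBC


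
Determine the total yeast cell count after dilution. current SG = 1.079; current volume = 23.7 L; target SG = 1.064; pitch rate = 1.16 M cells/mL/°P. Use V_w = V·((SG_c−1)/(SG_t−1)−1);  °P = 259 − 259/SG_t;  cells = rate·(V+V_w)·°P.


V_w = 23.7·((1.079−1)/(1.064−1)−1) = 5.5547
V_final = 23.7 + 5.5547 = 29.2547
°P = 259 − 259/1.064 = 15.5789
cells = 1.16·29.2547·15.5789

528.6784 billion cells


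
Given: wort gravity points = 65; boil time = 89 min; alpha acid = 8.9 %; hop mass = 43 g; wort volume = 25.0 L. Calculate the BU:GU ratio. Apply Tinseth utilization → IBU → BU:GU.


U = 1.65·0.000125^(GP/1000)·(1−e^(−0.04t))/4.15;  IBU = (α/100)·m·U·1000/V;  BU:GU = IBU/GP
U = 1.65·0.000125^(65/1000)·(1−e^(−0.04·89))/4.15 = 0.2154
IBU = (8.9/100)·43·0.2154·1000/25.0 = 32.9704
BU:GU = 32.9704/65

0.5072


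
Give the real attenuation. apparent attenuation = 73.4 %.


RA = AA · 0.8192
RA = 73.4 · 0.8192

60.1293 %


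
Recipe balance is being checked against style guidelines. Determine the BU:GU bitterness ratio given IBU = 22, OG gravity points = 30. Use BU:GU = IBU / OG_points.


BU:GU = 22 / 30

0.7333


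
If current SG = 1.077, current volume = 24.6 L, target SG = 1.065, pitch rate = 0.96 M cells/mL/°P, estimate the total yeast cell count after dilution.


V_w = V·((SG_c−1)/(SG_t−1)−1);  °P = 259 − 259/SG_t;  cells = rate·(V+V_w)·°P
V_w = 24.6·((1.077−1)/(1.065−1)−1) = 4.5415
V_final = 24.6 + 4.5415 = 29.1415
°P = 259 − 259/1.065 = 15.8075
cells = 0.96·29.1415·15.8075

442.2290 billion cells


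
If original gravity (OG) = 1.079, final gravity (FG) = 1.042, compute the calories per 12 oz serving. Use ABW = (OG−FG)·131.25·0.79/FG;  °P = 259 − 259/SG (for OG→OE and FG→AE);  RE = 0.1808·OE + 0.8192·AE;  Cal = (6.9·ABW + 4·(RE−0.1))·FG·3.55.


ABW = (1.079 − 1.042)·131.25·0.79/1.042 = 3.6818
OE = 259 − 259/1.079 = 18.9629 °P
AE = 259 − 259/1.042 = 10.4395 °P
RE = 0.1808·18.9629 + 0.8192·10.4395 = 11.9806 °P
Cal = (6.9·3.6818 + 4·(11.9806−0.1))·1.042·3.55

269.7632 kcal


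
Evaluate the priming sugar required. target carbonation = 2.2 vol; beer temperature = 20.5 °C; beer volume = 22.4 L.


residual = 14.695·(0.01821 + 0.09011·e^(−0.04·T));  sugar = (target − residual)·4.0·V
residual = 14.695·(0.01821 + 0.09011·e^(−0.04·20.5)) = 0.8508
sugar = (2.2 − 0.8508)·4.0·22.4

120.8883 g


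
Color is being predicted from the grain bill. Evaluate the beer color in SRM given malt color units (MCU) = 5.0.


SRM = 1.4922 · MCU^0.6859
SRM = 1.4922 · 5.0^0.6859

4.5004 SRM


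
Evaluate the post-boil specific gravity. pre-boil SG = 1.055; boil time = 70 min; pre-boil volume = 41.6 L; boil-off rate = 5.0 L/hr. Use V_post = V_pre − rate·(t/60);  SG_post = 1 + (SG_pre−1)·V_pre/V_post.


V_post = 41.6 − 5.0·(70/60) = 35.7667
SG_post = 1 + (1.055 − 1)·41.6/35.7667

1.0640


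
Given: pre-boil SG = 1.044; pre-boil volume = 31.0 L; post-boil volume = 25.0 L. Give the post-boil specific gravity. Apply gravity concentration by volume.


SG_post = 1 + (SG_pre − 1)·V_pre/V_post
pts_pre = (1.044 − 1)·1000 = 44.0000
pts_post = 44.0000·31.0/25.0 = 54.5600
SG_post = 1 + 54.5600/1000

1.0546


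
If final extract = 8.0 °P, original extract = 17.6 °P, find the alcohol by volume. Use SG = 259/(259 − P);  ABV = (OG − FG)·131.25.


OG = 259/(259 − 17.6) = 1.0729
FG = 259/(259 − 8.0) = 1.0319
ABV = (1.0729 − 1.0319)·131.25

5.3859 % ABV


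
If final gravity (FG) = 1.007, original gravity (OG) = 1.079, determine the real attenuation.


AA = (OG−FG)/(OG−1)·100;  RA = AA·0.8192
AA = (1.079 − 1.007)/(1.079 − 1)·100 = 91.1392
RA = 91.1392·0.8192

74.6613 %


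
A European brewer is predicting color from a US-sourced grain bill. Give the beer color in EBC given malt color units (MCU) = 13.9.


SRM = 1.4922·MCU^0.6859;  EBC = SRM·1.97
SRM = 1.4922·13.9^0.6859 = 9.0745
EBC = 9.0745·1.97

17.8767 EBC


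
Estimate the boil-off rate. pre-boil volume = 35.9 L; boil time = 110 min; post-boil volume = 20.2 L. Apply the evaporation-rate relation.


rate = (V_pre − V_post) / (t_min/60)
rate = (35.9 − 20.2) / (110/60)

8.5636 L/hr


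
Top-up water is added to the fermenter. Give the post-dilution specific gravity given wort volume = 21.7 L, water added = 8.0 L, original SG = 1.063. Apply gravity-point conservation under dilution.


SG_new = 1 + (SG_old − 1)·V_old/(V_old + V_water)
pts = (1.063 − 1)·1000·21.7/(21.7 + 8.0) = 46.0303
SG_new = 1 + 46.0303/1000

1.0460


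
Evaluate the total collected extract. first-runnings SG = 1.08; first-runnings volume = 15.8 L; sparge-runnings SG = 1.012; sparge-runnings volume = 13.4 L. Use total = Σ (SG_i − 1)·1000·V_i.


first = (1.08 − 1)·1000·15.8 = 1264.0000
sparge = (1.012 − 1)·1000·13.4 = 160.8000
total = 1264.0000 + 160.8000

1424.8000 gravity·L


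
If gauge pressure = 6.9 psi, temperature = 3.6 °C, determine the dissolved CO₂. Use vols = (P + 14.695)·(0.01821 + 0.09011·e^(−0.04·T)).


vols = (6.9 + 14.695)·(0.01821 + 0.09011·e^(−0.04·3.6))

2.0782 volumes


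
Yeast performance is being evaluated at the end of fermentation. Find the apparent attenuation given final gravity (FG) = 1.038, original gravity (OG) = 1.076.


AA = (OG − FG)/(OG − 1) · 100
AA = (1.076 − 1.038)/(1.076 − 1) · 100

50.0000 %


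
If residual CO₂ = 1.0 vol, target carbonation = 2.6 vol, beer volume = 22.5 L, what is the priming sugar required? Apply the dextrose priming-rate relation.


sugar = (target − residual)·4.0·V
sugar = (2.6 − 1.0)·4.0·22.5

144.0000 g


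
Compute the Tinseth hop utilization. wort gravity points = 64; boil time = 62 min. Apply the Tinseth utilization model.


U = 1.65·0.000125^(GP/1000) · (1 − e^(−0.04·t))/4.15
bigness = 1.65·0.000125^(64/1000) = 0.9283
boil_factor = (1 − e^(−0.04·62))/4.15 = 0.2208
U = 0.9283 · 0.2208

0.2050


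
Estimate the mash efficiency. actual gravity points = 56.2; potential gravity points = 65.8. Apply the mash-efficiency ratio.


efficiency = actual / potential × 100
efficiency = 56.2 / 65.8 × 100

85.4103 %


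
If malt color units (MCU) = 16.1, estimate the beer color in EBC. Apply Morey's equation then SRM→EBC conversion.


SRM = 1.4922·MCU^0.6859;  EBC = SRM·1.97
SRM = 1.4922·16.1^0.6859 = 10.0367
EBC = 10.0367·1.97

19.7722 EBC


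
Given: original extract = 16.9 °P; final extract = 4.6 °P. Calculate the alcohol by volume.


SG = 259/(259 − P);  ABV = (OG − FG)·131.25
OG = 259/(259 − 16.9) = 1.0698
FG = 259/(259 − 4.6) = 1.0181
ABV = (1.0698 − 1.0181)·131.25

6.7888 % ABV


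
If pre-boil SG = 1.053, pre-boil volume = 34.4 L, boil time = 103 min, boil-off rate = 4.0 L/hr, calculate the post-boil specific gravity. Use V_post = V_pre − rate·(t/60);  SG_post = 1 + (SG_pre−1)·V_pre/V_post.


V_post = 34.4 − 4.0·(103/60) = 27.5333
SG_post = 1 + (1.053 − 1)·34.4/27.5333

1.0662


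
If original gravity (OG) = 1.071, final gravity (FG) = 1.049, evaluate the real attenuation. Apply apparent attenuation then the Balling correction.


AA = (OG−FG)/(OG−1)·100;  RA = AA·0.8192
AA = (1.071 − 1.049)/(1.071 − 1)·100 = 30.9859
RA = 30.9859·0.8192

25.3837 %


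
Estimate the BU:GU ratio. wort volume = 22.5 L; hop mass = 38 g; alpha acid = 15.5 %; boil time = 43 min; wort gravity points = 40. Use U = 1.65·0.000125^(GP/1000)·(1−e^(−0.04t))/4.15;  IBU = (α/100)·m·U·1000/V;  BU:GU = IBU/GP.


U = 1.65·0.000125^(40/1000)·(1−e^(−0.04·43))/4.15 = 0.2278
IBU = (15.5/100)·38·0.2278·1000/22.5 = 59.6421
BU:GU = 59.6421/40

1.4911


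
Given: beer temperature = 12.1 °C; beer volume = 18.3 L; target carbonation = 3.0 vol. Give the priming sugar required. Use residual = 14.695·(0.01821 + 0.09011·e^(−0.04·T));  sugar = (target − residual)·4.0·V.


residual = 14.695·(0.01821 + 0.09011·e^(−0.04·12.1)) = 1.0837
sugar = (3.0 − 1.0837)·4.0·18.3

140.2734 g


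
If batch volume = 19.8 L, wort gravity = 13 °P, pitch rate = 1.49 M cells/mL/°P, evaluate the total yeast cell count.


cells (billions) = rate · V_L · °P
cells = 1.49 · 19.8 · 13

383.5260 billion cells


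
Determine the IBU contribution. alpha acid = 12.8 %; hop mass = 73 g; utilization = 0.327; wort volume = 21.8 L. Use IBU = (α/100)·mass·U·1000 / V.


IBU = (12.8/100)·73·0.327·1000 / 21.8

140.1600 IBU


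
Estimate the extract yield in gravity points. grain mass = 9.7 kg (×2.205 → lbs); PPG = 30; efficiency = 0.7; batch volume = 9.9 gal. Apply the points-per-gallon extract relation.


points = lbs × PPG × eff / vol
lbs = 9.7 × 2.205 = 21.3885
points = 21.3885 × 30 × 0.7 / 9.9

45.3695 points


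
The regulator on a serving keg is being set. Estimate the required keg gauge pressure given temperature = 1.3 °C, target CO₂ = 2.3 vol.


psi = vols/(0.01821 + 0.09011·e^(−0.04·T)) − 14.695
psi = 2.3/(0.01821 + 0.09011·e^(−0.04·1.3)) − 14.695

7.4728 psi


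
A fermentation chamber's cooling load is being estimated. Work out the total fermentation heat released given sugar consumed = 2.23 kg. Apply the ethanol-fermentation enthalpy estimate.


Q = m_sugar · 590 kJ/kg
Q = 2.23 · 590

1315.7000 kJ


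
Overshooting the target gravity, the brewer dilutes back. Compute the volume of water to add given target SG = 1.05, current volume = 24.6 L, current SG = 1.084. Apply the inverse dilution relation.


V_water = V·((SG_curr − 1)/(SG_target − 1) − 1)
V_water = 24.6·((1.084 − 1)/(1.05 − 1) − 1)

16.7280 L


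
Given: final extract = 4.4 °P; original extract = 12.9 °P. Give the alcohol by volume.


SG = 259/(259 − P);  ABV = (OG − FG)·131.25
OG = 259/(259 − 12.9) = 1.0524
FG = 259/(259 − 4.4) = 1.0173
ABV = (1.0524 − 1.0173)·131.25

4.6116 % ABV


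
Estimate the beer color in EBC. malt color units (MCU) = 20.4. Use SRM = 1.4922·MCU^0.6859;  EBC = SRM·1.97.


SRM = 1.4922·20.4^0.6859 = 11.8060
EBC = 11.8060·1.97

23.2578 EBC


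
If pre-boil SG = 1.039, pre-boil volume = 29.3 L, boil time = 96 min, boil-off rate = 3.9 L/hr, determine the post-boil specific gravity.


V_post = V_pre − rate·(t/60);  SG_post = 1 + (SG_pre−1)·V_pre/V_post
V_post = 29.3 − 3.9·(96/60) = 23.0600
SG_post = 1 + (1.039 − 1)·29.3/23.0600

1.0496


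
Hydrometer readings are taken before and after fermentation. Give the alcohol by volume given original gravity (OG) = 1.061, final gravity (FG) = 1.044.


ABV = (OG − FG) · 131.25
ABV = (1.061 − 1.044) · 131.25

2.2312 % ABV


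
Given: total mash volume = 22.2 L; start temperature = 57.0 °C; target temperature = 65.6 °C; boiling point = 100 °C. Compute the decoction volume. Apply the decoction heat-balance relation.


V_dec = V_total·(T_target − T_start)/(T_boil − T_start)
V_dec = 22.2·(65.6 − 57.0)/(100 − 57.0)

4.4400 L


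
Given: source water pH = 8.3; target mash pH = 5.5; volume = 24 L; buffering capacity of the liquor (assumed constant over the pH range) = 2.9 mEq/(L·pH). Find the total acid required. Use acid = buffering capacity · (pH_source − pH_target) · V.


acid = 2.9 · (8.3 − 5.5) · 24

194.8800 mEq


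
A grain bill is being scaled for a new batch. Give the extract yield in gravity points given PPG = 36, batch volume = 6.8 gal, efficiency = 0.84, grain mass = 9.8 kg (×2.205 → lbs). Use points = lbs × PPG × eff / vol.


lbs = 9.8 × 2.205 = 21.6090
points = 21.6090 × 36 × 0.84 / 6.8

96.0965 points


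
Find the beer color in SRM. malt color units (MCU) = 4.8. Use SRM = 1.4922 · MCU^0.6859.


SRM = 1.4922 · 4.8^0.6859

4.3761 SRM


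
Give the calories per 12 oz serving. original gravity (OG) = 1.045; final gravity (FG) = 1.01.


ABW = (OG−FG)·131.25·0.79/FG;  °P = 259 − 259/SG (for OG→OE and FG→AE);  RE = 0.1808·OE + 0.8192·AE;  Cal = (6.9·ABW + 4·(RE−0.1))·FG·3.55
ABW = (1.045 − 1.01)·131.25·0.79/1.01 = 3.5931
OE = 259 − 259/1.045 = 11.1531 °P
AE = 259 − 259/1.01 = 2.5644 °P
RE = 0.1808·11.1531 + 0.8192·2.5644 = 4.1172 °P
Cal = (6.9·3.5931 + 4·(4.1172−0.1))·1.01·3.55

146.5086 kcal


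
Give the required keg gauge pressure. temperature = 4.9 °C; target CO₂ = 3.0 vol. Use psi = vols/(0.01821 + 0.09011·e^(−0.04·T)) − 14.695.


psi = 3.0/(0.01821 + 0.09011·e^(−0.04·4.9)) − 14.695

17.8142 psi


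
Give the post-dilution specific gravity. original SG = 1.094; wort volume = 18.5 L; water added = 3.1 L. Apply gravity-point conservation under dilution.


SG_new = 1 + (SG_old − 1)·V_old/(V_old + V_water)
pts = (1.094 − 1)·1000·18.5/(18.5 + 3.1) = 80.5093
SG_new = 1 + 80.5093/1000

1.0805


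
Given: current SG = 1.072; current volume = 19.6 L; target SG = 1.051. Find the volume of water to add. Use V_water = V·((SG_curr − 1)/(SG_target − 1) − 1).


V_water = 19.6·((1.072 − 1)/(1.051 − 1) − 1)

8.0706 L


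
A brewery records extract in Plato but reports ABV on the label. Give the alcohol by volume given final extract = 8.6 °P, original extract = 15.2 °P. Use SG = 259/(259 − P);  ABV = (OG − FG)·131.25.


OG = 259/(259 − 15.2) = 1.0623
FG = 259/(259 − 8.6) = 1.0343
ABV = (1.0623 − 1.0343)·131.25

3.6751 % ABV


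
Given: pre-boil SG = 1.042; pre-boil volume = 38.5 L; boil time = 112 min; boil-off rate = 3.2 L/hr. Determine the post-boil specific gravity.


V_post = V_pre − rate·(t/60);  SG_post = 1 + (SG_pre−1)·V_pre/V_post
V_post = 38.5 − 3.2·(112/60) = 32.5267
SG_post = 1 + (1.042 − 1)·38.5/32.5267

1.0497


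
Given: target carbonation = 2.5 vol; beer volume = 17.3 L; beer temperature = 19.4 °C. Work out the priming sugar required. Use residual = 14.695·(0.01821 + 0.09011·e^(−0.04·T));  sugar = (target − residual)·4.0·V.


residual = 14.695·(0.01821 + 0.09011·e^(−0.04·19.4)) = 0.8770
sugar = (2.5 − 0.8770)·4.0·17.3

112.3092 g


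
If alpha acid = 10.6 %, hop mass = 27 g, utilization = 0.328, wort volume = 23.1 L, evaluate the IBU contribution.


IBU = (α/100)·mass·U·1000 / V
IBU = (10.6/100)·27·0.328·1000 / 23.1

40.6379 IBU


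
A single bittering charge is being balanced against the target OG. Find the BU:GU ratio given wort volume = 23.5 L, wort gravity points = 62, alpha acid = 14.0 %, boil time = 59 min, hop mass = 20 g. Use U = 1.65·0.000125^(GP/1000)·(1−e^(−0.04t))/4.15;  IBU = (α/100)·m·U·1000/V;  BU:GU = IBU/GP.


U = 1.65·0.000125^(62/1000)·(1−e^(−0.04·59))/4.15 = 0.2062
IBU = (14.0/100)·20·0.2062·1000/23.5 = 24.5732
BU:GU = 24.5732/62

0.3963


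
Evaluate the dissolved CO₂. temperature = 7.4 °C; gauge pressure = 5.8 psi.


vols = (P + 14.695)·(0.01821 + 0.09011·e^(−0.04·T))
vols = (5.8 + 14.695)·(0.01821 + 0.09011·e^(−0.04·7.4))

1.7468 volumes


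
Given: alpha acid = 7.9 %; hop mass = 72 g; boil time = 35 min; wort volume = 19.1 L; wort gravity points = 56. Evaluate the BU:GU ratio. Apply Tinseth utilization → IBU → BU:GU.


U = 1.65·0.000125^(GP/1000)·(1−e^(−0.04t))/4.15;  IBU = (α/100)·m·U·1000/V;  BU:GU = IBU/GP
U = 1.65·0.000125^(56/1000)·(1−e^(−0.04·35))/4.15 = 0.1811
IBU = (7.9/100)·72·0.1811·1000/19.1 = 53.9283
BU:GU = 53.9283/56

0.9630


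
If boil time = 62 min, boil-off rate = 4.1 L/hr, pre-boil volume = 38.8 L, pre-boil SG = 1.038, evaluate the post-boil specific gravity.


V_post = V_pre − rate·(t/60);  SG_post = 1 + (SG_pre−1)·V_pre/V_post
V_post = 38.8 − 4.1·(62/60) = 34.5633
SG_post = 1 + (1.038 − 1)·38.8/34.5633

1.0427


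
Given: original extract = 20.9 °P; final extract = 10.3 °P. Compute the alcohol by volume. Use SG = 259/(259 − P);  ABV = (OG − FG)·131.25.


OG = 259/(259 − 20.9) = 1.0878
FG = 259/(259 − 10.3) = 1.0414
ABV = (1.0878 − 1.0414)·131.25

6.0851 % ABV


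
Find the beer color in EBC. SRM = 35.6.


EBC = SRM · 1.97
EBC = 35.6 · 1.97

70.1320 EBC


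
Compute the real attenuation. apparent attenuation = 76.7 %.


RA = AA · 0.8192
RA = 76.7 · 0.8192

62.8326 %


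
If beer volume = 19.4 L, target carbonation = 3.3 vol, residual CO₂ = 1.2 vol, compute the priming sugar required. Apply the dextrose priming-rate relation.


sugar = (target − residual)·4.0·V
sugar = (3.3 − 1.2)·4.0·19.4

162.9600 g


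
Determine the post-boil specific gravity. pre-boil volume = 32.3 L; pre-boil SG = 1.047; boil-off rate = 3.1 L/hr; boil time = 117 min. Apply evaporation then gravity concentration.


V_post = V_pre − rate·(t/60);  SG_post = 1 + (SG_pre−1)·V_pre/V_post
V_post = 32.3 − 3.1·(117/60) = 26.2550
SG_post = 1 + (1.047 − 1)·32.3/26.2550

1.0578


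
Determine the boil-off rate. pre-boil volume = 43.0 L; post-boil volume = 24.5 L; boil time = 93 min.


rate = (V_pre − V_post) / (t_min/60)
rate = (43.0 − 24.5) / (93/60)

11.9355 L/hr


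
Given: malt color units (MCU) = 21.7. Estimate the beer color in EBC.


SRM = 1.4922·MCU^0.6859;  EBC = SRM·1.97
SRM = 1.4922·21.7^0.6859 = 12.3170
EBC = 12.3170·1.97

24.2645 EBC


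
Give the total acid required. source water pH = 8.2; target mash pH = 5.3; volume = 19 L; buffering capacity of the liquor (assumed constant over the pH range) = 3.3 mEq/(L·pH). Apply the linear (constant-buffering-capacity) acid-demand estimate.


acid = buffering capacity · (pH_source − pH_target) · V
acid = 3.3 · (8.2 − 5.3) · 19

181.8300 mEq


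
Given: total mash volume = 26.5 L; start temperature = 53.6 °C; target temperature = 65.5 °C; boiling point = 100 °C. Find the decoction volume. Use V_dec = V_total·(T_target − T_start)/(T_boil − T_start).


V_dec = 26.5·(65.5 − 53.6)/(100 − 53.6)

6.7963 L


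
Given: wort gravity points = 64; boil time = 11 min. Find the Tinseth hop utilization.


U = 1.65·0.000125^(GP/1000) · (1 − e^(−0.04·t))/4.15
bigness = 1.65·0.000125^(64/1000) = 0.9283
boil_factor = (1 − e^(−0.04·11))/4.15 = 0.0858
U = 0.9283 · 0.0858

0.0796


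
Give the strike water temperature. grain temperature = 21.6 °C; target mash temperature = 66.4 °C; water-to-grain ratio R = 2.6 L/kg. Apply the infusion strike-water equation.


T_strike = (0.41/R)·(T_mash − T_grain) + T_mash
T_strike = (0.41/2.6)·(66.4 − 21.6) + 66.4

73.4646 °C


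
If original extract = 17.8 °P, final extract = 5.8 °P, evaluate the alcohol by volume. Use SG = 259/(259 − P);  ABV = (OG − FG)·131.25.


OG = 259/(259 − 17.8) = 1.0738
FG = 259/(259 − 5.8) = 1.0229
ABV = (1.0738 − 1.0229)·131.25

6.6794 % ABV


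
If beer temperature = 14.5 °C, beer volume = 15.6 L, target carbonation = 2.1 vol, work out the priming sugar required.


residual = 14.695·(0.01821 + 0.09011·e^(−0.04·T));  sugar = (target − residual)·4.0·V
residual = 14.695·(0.01821 + 0.09011·e^(−0.04·14.5)) = 1.0090
sugar = (2.1 − 1.0090)·4.0·15.6

68.0787 g


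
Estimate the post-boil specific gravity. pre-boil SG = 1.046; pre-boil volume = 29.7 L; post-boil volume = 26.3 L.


SG_post = 1 + (SG_pre − 1)·V_pre/V_post
pts_pre = (1.046 − 1)·1000 = 46.0000
pts_post = 46.0000·29.7/26.3 = 51.9468
SG_post = 1 + 51.9468/1000

1.0519


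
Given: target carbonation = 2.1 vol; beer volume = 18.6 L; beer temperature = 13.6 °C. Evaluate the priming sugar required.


residual = 14.695·(0.01821 + 0.09011·e^(−0.04·T));  sugar = (target − residual)·4.0·V
residual = 14.695·(0.01821 + 0.09011·e^(−0.04·13.6)) = 1.0362
sugar = (2.1 − 1.0362)·4.0·18.6

79.1489 g


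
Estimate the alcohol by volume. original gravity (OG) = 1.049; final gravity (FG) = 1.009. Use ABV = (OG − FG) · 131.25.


ABV = (1.049 − 1.009) · 131.25

5.2500 % ABV


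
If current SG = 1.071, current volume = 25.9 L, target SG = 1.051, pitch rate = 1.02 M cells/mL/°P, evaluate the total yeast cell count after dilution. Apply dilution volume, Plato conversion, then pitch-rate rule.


V_w = V·((SG_c−1)/(SG_t−1)−1);  °P = 259 − 259/SG_t;  cells = rate·(V+V_w)·°P
V_w = 25.9·((1.071−1)/(1.051−1)−1) = 10.1569
V_final = 25.9 + 10.1569 = 36.0569
°P = 259 − 259/1.051 = 12.5680
cells = 1.02·36.0569·12.5680

462.2270 billion cells


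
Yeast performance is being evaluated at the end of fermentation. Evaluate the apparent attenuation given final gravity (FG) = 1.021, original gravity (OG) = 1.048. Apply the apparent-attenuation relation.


AA = (OG − FG)/(OG − 1) · 100
AA = (1.048 − 1.021)/(1.048 − 1) · 100

56.2500 %


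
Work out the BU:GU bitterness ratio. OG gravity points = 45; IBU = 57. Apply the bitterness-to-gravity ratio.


BU:GU = IBU / OG_points
BU:GU = 57 / 45

1.2667


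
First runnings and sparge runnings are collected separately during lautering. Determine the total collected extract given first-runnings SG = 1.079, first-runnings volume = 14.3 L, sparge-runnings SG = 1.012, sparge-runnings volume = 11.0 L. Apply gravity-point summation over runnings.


total = Σ (SG_i − 1)·1000·V_i
first = (1.079 − 1)·1000·14.3 = 1129.7000
sparge = (1.012 − 1)·1000·11.0 = 132.0000
total = 1129.7000 + 132.0000

1261.7000 gravity·L


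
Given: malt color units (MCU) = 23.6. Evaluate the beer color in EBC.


SRM = 1.4922·MCU^0.6859;  EBC = SRM·1.97
SRM = 1.4922·23.6^0.6859 = 13.0469
EBC = 13.0469·1.97

25.7024 EBC


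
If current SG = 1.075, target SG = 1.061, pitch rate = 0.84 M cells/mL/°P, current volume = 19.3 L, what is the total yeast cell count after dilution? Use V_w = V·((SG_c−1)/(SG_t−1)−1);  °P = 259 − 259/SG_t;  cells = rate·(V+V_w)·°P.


V_w = 19.3·((1.075−1)/(1.061−1)−1) = 4.4295
V_final = 19.3 + 4.4295 = 23.7295
°P = 259 − 259/1.061 = 14.8907
cells = 0.84·23.7295·14.8907

296.8125 billion cells


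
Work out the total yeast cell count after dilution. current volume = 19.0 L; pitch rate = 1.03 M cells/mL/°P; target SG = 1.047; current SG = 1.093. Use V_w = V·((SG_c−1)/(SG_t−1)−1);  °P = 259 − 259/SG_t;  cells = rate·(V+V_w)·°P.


V_w = 19.0·((1.093−1)/(1.047−1)−1) = 18.5957
V_final = 19.0 + 18.5957 = 37.5957
°P = 259 − 259/1.047 = 11.6266
cells = 1.03·37.5957·11.6266

450.2221 billion cells


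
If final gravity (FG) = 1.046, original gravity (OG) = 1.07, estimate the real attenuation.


AA = (OG−FG)/(OG−1)·100;  RA = AA·0.8192
AA = (1.07 − 1.046)/(1.07 − 1)·100 = 34.2857
RA = 34.2857·0.8192

28.0869 %


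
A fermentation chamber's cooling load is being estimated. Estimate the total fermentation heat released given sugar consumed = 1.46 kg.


Q = m_sugar · 590 kJ/kg
Q = 1.46 · 590

861.4000 kJ


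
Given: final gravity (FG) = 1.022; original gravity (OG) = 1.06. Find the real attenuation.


AA = (OG−FG)/(OG−1)·100;  RA = AA·0.8192
AA = (1.06 − 1.022)/(1.06 − 1)·100 = 63.3333
RA = 63.3333·0.8192

51.8827 %


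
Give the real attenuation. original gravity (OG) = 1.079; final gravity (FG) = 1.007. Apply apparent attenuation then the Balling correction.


AA = (OG−FG)/(OG−1)·100;  RA = AA·0.8192
AA = (1.079 − 1.007)/(1.079 − 1)·100 = 91.1392
RA = 91.1392·0.8192

74.6613 %


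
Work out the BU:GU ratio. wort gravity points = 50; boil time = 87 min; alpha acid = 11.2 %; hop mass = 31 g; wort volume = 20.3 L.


U = 1.65·0.000125^(GP/1000)·(1−e^(−0.04t))/4.15;  IBU = (α/100)·m·U·1000/V;  BU:GU = IBU/GP
U = 1.65·0.000125^(50/1000)·(1−e^(−0.04·87))/4.15 = 0.2459
IBU = (11.2/100)·31·0.2459·1000/20.3 = 42.0509
BU:GU = 42.0509/50

0.8410


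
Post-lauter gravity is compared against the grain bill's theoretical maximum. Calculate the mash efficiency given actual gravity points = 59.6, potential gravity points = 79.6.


efficiency = actual / potential × 100
efficiency = 59.6 / 79.6 × 100

74.8744 %


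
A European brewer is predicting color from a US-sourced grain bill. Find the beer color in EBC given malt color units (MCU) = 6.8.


SRM = 1.4922·MCU^0.6859;  EBC = SRM·1.97
SRM = 1.4922·6.8^0.6859 = 5.5571
EBC = 5.5571·1.97

10.9474 EBC


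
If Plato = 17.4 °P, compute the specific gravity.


SG = 259/(259 − P)
SG = 259/(259 − 17.4)

1.0720


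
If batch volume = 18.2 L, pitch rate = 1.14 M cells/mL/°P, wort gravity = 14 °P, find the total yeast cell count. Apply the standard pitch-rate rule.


cells (billions) = rate · V_L · °P
cells = 1.14 · 18.2 · 14

290.4720 billion cells


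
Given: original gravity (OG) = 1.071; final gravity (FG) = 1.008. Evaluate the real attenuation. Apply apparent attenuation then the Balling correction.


AA = (OG−FG)/(OG−1)·100;  RA = AA·0.8192
AA = (1.071 − 1.008)/(1.071 − 1)·100 = 88.7324
RA = 88.7324·0.8192

72.6896 %


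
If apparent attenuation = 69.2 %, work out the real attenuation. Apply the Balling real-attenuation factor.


RA = AA · 0.8192
RA = 69.2 · 0.8192

56.6886 %


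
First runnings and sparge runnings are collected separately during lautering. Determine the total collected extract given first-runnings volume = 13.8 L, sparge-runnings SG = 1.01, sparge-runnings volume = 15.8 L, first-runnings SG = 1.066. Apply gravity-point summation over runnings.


total = Σ (SG_i − 1)·1000·V_i
first = (1.066 − 1)·1000·13.8 = 910.8000
sparge = (1.01 − 1)·1000·15.8 = 158.0000
total = 910.8000 + 158.0000

1068.8000 gravity·L


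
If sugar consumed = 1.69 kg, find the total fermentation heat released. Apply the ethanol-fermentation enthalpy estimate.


Q = m_sugar · 590 kJ/kg
Q = 1.69 · 590

997.1000 kJ


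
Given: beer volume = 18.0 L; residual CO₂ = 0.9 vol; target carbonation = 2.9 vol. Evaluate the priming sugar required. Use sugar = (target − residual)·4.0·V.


sugar = (2.9 − 0.9)·4.0·18.0

144.0000 g


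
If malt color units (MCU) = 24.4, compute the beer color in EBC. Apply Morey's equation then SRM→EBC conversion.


SRM = 1.4922·MCU^0.6859;  EBC = SRM·1.97
SRM = 1.4922·24.4^0.6859 = 13.3487
EBC = 13.3487·1.97

26.2969 EBC


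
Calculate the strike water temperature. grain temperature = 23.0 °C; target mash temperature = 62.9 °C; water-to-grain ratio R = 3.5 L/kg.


T_strike = (0.41/R)·(T_mash − T_grain) + T_mash
T_strike = (0.41/3.5)·(62.9 − 23.0) + 62.9

67.5740 °C


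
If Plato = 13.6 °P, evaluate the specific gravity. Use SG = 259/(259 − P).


SG = 259/(259 − 13.6)

1.0554


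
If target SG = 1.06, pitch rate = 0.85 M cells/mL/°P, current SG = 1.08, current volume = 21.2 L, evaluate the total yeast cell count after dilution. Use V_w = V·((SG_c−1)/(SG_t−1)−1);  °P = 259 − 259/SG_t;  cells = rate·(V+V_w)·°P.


V_w = 21.2·((1.08−1)/(1.06−1)−1) = 7.0667
V_final = 21.2 + 7.0667 = 28.2667
°P = 259 − 259/1.06 = 14.6604
cells = 0.85·28.2667·14.6604

352.2400 billion cells


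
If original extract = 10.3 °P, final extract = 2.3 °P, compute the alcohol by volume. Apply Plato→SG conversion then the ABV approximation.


SG = 259/(259 − P);  ABV = (OG − FG)·131.25
OG = 259/(259 − 10.3) = 1.0414
FG = 259/(259 − 2.3) = 1.0090
ABV = (1.0414 − 1.0090)·131.25

4.2598 % ABV


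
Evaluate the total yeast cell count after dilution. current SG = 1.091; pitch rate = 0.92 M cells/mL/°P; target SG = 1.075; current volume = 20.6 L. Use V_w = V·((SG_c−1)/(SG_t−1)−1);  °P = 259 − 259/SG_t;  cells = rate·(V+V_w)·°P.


V_w = 20.6·((1.091−1)/(1.075−1)−1) = 4.3947
V_final = 20.6 + 4.3947 = 24.9947
°P = 259 − 259/1.075 = 18.0698
cells = 0.92·24.9947·18.0698

415.5160 billion cells


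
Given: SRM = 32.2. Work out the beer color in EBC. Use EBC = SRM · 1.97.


EBC = 32.2 · 1.97

63.4340 EBC


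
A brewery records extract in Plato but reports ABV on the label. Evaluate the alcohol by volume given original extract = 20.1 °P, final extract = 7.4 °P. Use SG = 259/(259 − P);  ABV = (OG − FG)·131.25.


OG = 259/(259 − 20.1) = 1.0841
FG = 259/(259 − 7.4) = 1.0294
ABV = (1.0841 − 1.0294)·131.25

7.1825 % ABV


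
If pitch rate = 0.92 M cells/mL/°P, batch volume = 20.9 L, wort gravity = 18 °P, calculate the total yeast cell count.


cells (billions) = rate · V_L · °P
cells = 0.92 · 20.9 · 18

346.1040 billion cells


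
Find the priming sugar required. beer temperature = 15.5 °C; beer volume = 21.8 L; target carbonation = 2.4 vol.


residual = 14.695·(0.01821 + 0.09011·e^(−0.04·T));  sugar = (target − residual)·4.0·V
residual = 14.695·(0.01821 + 0.09011·e^(−0.04·15.5)) = 0.9799
sugar = (2.4 − 0.9799)·4.0·21.8

123.8306 g


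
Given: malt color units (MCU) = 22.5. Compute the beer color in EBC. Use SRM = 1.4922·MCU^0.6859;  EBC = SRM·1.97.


SRM = 1.4922·22.5^0.6859 = 12.6267
EBC = 12.6267·1.97

24.8746 EBC


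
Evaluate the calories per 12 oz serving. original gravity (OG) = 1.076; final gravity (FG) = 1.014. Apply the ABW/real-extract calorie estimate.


ABW = (OG−FG)·131.25·0.79/FG;  °P = 259 − 259/SG (for OG→OE and FG→AE);  RE = 0.1808·OE + 0.8192·AE;  Cal = (6.9·ABW + 4·(RE−0.1))·FG·3.55
ABW = (1.076 − 1.014)·131.25·0.79/1.014 = 6.3399
OE = 259 − 259/1.076 = 18.2937 °P
AE = 259 − 259/1.014 = 3.5759 °P
RE = 0.1808·18.2937 + 0.8192·3.5759 = 6.2369 °P
Cal = (6.9·6.3399 + 4·(6.2369−0.1))·1.014·3.55

245.8332 kcal


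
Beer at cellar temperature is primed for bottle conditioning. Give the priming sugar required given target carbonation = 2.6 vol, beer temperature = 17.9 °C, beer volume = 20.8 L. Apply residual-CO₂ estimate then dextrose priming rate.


residual = 14.695·(0.01821 + 0.09011·e^(−0.04·T));  sugar = (target − residual)·4.0·V
residual = 14.695·(0.01821 + 0.09011·e^(−0.04·17.9)) = 0.9147
sugar = (2.6 − 0.9147)·4.0·20.8

140.2153 g


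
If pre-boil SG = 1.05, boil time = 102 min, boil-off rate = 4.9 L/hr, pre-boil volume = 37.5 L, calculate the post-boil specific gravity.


V_post = V_pre − rate·(t/60);  SG_post = 1 + (SG_pre−1)·V_pre/V_post
V_post = 37.5 − 4.9·(102/60) = 29.1700
SG_post = 1 + (1.05 − 1)·37.5/29.1700

1.0643
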